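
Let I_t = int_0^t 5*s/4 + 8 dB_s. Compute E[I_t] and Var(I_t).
E[I_t] = 0; Var(I_t) = t*(25*t^2 + 480*t + 3072)/48

The Itô integral of a deterministic integrand f(s) has mean 0 because each increment f(s) * (B_{s+ds} - B_s) has mean 0. By the Itô isometry:
  Var( int_0^t f(s) dB_s ) = E[ (int_0^t f(s) dB_s)^2 ] = int_0^t f(s)^2 ds.
Here f(s) = 5*s/4 + 8, so f(s)^2 = (5*s + 32)^2/16. Integrate:
  int_0^t ((5*s + 32)^2/16) ds = t*(25*t^2 + 480*t + 3072)/48.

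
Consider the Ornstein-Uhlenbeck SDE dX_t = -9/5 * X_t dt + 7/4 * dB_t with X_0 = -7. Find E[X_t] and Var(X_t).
E[X_t] = -7*exp(-9*t/5); Var(X_t) = 245/288 - 245*exp(-18*t/5)/288

The OU SDE dX = -theta X dt + sigma dB admits the integrating factor exp(theta t): d(exp(theta t) X_t) = sigma exp(theta t) dB_t. Integrating from 0 to t:
  X_t = x_0 * exp(-theta t) + sigma * int_0^t exp(-theta (t-s)) dB_s.
The Itô integral has mean 0 and (by the Itô isometry) variance sigma^2 * int_0^t exp(-2 theta (t - s)) ds = sigma^2 * (1 - exp(-2 theta t)) / (2 theta).
With theta = 9/5, sigma = 7/4, x_0 = -7:
  E[X_t] = -7 * exp(-9/5 t) = -7*exp(-9*t/5)
  Var(X_t) = (7/4)^2 * (1 - exp(-2*9/5 t)) / (2 * 9/5) = 245/288 - 245*exp(-18*t/5)/288.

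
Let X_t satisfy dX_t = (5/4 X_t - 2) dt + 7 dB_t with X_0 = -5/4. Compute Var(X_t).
Var(X_t) = 98*exp(5*t/2)/5 - 98/5

The variance V(t) = Var(X_t) satisfies V'(t) = 2 a V(t) + c^2 with V(0) = 0 (drift coefficient is linear in X, diffusion is constant). With a = 5/4, c = 7, the solution is
  V(t) = (c^2 / (2 a)) * (exp(2 a t) - 1)
       = (7^2 / (2*(5/4))) * (exp((5/2) t) - 1)
       = 98*exp(5*t/2)/5 - 98/5.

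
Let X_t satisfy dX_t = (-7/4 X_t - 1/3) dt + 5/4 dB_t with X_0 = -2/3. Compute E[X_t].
E[X_t] = -4/21 - 10*exp(-7*t/4)/21

Taking expectations and using E[dB_t] = 0, the mean m(t) = E[X_t] satisfies the ODE m'(t) = a m(t) + b with m(0) = x_0. With a = -7/4, b = -1/3, x_0 = -2/3, the solution is
  m(t) = x_0 * exp(a t) + (b/a) * (exp(a t) - 1)
       = (-2/3) * exp((-7/4) t) + ((-1/3)/(-7/4)) * (exp((-7/4) t) - 1)
       = -4/21 - 10*exp(-7*t/4)/21.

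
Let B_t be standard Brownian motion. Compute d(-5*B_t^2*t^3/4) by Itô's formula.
d(-5*B_t^2*t^3/4) = (5*t^2*(-3*B_t^2 - t)/4) dt + (-5*B_t*t^3/2) dB_t

Itô's formula for f(t, x): d f(t, B_t) = (f_t + (1/2) f_xx) dt + f_x dB_t. Compute partials of f(t, x) = -5*t^3*x^2/4:
  f_t(t,x)  = -15*t^2*x^2/4
  f_x(t,x)  = -5*t^3*x/2
  f_xx(t,x) = -5*t^3/2
Assemble drift = f_t + (1/2) f_xx = 5*t^2*(-t - 3*x^2)/4 and diffusion = f_x = -5*t^3*x/2. Substituting x = B_t:
  d(-5*B_t^2*t^3/4) = (5*t^2*(-3*B_t^2 - t)/4) dt + (-5*B_t*t^3/2) dB_t.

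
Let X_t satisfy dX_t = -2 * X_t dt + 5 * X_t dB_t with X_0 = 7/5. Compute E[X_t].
E[X_t] = 7*exp(-2*t)/5

For GBM dX = mu X dt + sigma X dB with X_0 = x_0, apply Itô to Y = log X: dY = (mu - sigma^2/2) dt + sigma dB, so Y_t = log(x_0) + (mu - sigma^2/2) t + sigma B_t and hence X_t = x_0 * exp((mu - sigma^2/2) t + sigma B_t).
With mu = -2, sigma = 5, x_0 = 7/5, this gives:
  X_t = 7/5 * exp((-29/2) * t + (5) * B_t).
Since sigma*B_t ~ Normal(0, sigma^2 t), E[exp(sigma*B_t)] = exp(sigma^2 t / 2); so E[X_t] = x_0 * exp((mu - sigma^2/2) t) * exp(sigma^2 t / 2) = x_0 * exp(mu t) = 7*exp(-2*t)/5.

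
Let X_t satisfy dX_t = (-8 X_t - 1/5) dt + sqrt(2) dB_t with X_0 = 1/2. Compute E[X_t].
E[X_t] = -1/40 + 21*exp(-8*t)/40

Taking expectations and using E[dB_t] = 0, the mean m(t) = E[X_t] satisfies the ODE m'(t) = a m(t) + b with m(0) = x_0. With a = -8, b = -1/5, x_0 = 1/2, the solution is
  m(t) = x_0 * exp(a t) + (b/a) * (exp(a t) - 1)
       = (1/2) * exp((-8) t) + ((-1/5)/(-8)) * (exp((-8) t) - 1)
       = -1/40 + 21*exp(-8*t)/40.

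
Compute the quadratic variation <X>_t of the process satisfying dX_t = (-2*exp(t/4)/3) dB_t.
<X>_t = 8*exp(t/2)/9 - 8/9

For an Itô process dX_t = a(t) dt + b(t) dB_t, the quadratic variation is <X>_t = int_0^t b(s)^2 ds (the drift term does not contribute). Here b(s) = -2*exp(s/4)/3, so
  b(s)^2 = 4*exp(s/2)/9.
Integrating from 0 to t:
  <X>_t = int_0^t (4*exp(s/2)/9) ds = 8*exp(t/2)/9 - 8/9.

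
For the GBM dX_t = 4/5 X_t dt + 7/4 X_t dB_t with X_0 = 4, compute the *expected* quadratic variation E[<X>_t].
E[<X>_t] = 3920*exp(373*t/80)/373 - 3920/373

<X>_t = int_0^t ((7/4) * X_s)^2 ds. Taking expectation inside the integral: E[<X>_t] = (7/4)^2 * int_0^t E[X_s^2] ds. For GBM, E[X_s^2] = x_0^2 * exp((2 mu + sigma^2) s). Integrating:
  E[<X>_t] = (7/4)^2 * 4^2 * (exp((2*(4/5) + (7/4)^2) t) - 1) / (2*(4/5) + (7/4)^2)
           = (7/4)^2 * 4^2 * (exp((373/80) t) - 1) / (373/80) = 3920*exp(373*t/80)/373 - 3920/373.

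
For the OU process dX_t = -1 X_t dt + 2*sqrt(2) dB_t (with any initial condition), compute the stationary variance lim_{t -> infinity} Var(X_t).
lim Var(X_t) = 4

The OU SDE dX = -theta X dt + sigma dB admits the integrating factor exp(theta t): d(exp(theta t) X_t) = sigma exp(theta t) dB_t. Integrating from 0 to t gives X_t = x_0 * exp(-theta t) + sigma * int_0^t exp(-theta (t-s)) dB_s for any initial x_0. The Itô integral has variance (by the Itô isometry) sigma^2 * int_0^t exp(-2 theta (t - s)) ds = sigma^2 * (1 - exp(-2 theta t)) / (2 theta), independent of x_0.
With theta = 1, sigma = 2*sqrt(2):
  Var(X_t) = (2*sqrt(2))^2 * (1 - exp(-2*1 t)) / (2 * 1) = 4 - 4*exp(-2*t).
As t -> infinity, exp(-2*1 t) -> 0, so the stationary variance is sigma^2 / (2 theta) = 4.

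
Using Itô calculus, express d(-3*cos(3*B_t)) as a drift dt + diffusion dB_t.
d(-3*cos(3*B_t)) = (27*cos(3*B_t)/2) dt + (9*sin(3*B_t)) dB_t

Itô's formula for f(B_t) gives d f(B_t) = f'(B_t) dB_t + (1/2) f''(B_t) dt. Compute derivatives of f(x) = -3*cos(3*x):
  f'(x)  = 9*sin(3*x)
  f''(x) = 27*cos(3*x)
Substitute x = B_t and multiply the f'' term by 1/2:
  drift     = (1/2) * (27*cos(3*x)) evaluated at B_t = 27*cos(3*B_t)/2
  diffusion = (9*sin(3*x)) evaluated at B_t = 9*sin(3*B_t)
Therefore d(-3*cos(3*B_t)) = (27*cos(3*B_t)/2) dt + (9*sin(3*B_t)) dB_t.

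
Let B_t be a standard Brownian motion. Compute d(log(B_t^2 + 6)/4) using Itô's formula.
d(log(B_t^2 + 6)/4) = ((6 - B_t^2)/(4*(B_t^2 + 6)^2)) dt + (B_t/(2*(B_t^2 + 6))) dB_t

Itô's formula for f(B_t) gives d f(B_t) = f'(B_t) dB_t + (1/2) f''(B_t) dt. Compute derivatives of f(x) = log(x^2 + 6)/4:
  f'(x)  = x/(2*(x^2 + 6))
  f''(x) = (6 - x^2)/(2*(x^2 + 6)^2)
Substitute x = B_t and multiply the f'' term by 1/2:
  drift     = (1/2) * ((6 - x^2)/(2*(x^2 + 6)^2)) evaluated at B_t = (6 - B_t^2)/(4*(B_t^2 + 6)^2)
  diffusion = (x/(2*(x^2 + 6))) evaluated at B_t = B_t/(2*(B_t^2 + 6))
Therefore d(log(B_t^2 + 6)/4) = ((6 - B_t^2)/(4*(B_t^2 + 6)^2)) dt + (B_t/(2*(B_t^2 + 6))) dB_t.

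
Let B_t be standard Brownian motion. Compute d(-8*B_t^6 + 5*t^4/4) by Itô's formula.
d(-8*B_t^6 + 5*t^4/4) = (-120*B_t^4 + 5*t^3) dt + (-48*B_t^5) dB_t

Itô's formula for f(t, x): d f(t, B_t) = (f_t + (1/2) f_xx) dt + f_x dB_t. Compute partials of f(t, x) = 5*t^4/4 - 8*x^6:
  f_t(t,x)  = 5*t^3
  f_x(t,x)  = -48*x^5
  f_xx(t,x) = -240*x^4
Assemble drift = f_t + (1/2) f_xx = 5*t^3 - 120*x^4 and diffusion = f_x = -48*x^5. Substituting x = B_t:
  d(-8*B_t^6 + 5*t^4/4) = (-120*B_t^4 + 5*t^3) dt + (-48*B_t^5) dB_t.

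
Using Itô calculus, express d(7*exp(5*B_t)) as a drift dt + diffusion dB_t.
d(7*exp(5*B_t)) = (175*exp(5*B_t)/2) dt + (35*exp(5*B_t)) dB_t

Itô's formula for f(B_t) gives d f(B_t) = f'(B_t) dB_t + (1/2) f''(B_t) dt. Compute derivatives of f(x) = 7*exp(5*x):
  f'(x)  = 35*exp(5*x)
  f''(x) = 175*exp(5*x)
Substitute x = B_t and multiply the f'' term by 1/2:
  drift     = (1/2) * (175*exp(5*x)) evaluated at B_t = 175*exp(5*B_t)/2
  diffusion = (35*exp(5*x)) evaluated at B_t = 35*exp(5*B_t)
Therefore d(7*exp(5*B_t)) = (175*exp(5*B_t)/2) dt + (35*exp(5*B_t)) dB_t.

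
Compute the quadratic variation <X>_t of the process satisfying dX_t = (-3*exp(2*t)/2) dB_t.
<X>_t = 9*exp(4*t)/16 - 9/16

For an Itô process dX_t = a(t) dt + b(t) dB_t, the quadratic variation is <X>_t = int_0^t b(s)^2 ds (the drift term does not contribute). Here b(s) = -3*exp(2*s)/2, so
  b(s)^2 = 9*exp(4*s)/4.
Integrating from 0 to t:
  <X>_t = int_0^t (9*exp(4*s)/4) ds = 9*exp(4*t)/16 - 9/16.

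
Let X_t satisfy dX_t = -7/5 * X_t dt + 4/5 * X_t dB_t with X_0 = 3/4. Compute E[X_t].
E[X_t] = 3*exp(-7*t/5)/4

For GBM dX = mu X dt + sigma X dB with X_0 = x_0, apply Itô to Y = log X: dY = (mu - sigma^2/2) dt + sigma dB, so Y_t = log(x_0) + (mu - sigma^2/2) t + sigma B_t and hence X_t = x_0 * exp((mu - sigma^2/2) t + sigma B_t).
With mu = -7/5, sigma = 4/5, x_0 = 3/4, this gives:
  X_t = 3/4 * exp((-43/25) * t + (4/5) * B_t).
Since sigma*B_t ~ Normal(0, sigma^2 t), E[exp(sigma*B_t)] = exp(sigma^2 t / 2); so E[X_t] = x_0 * exp((mu - sigma^2/2) t) * exp(sigma^2 t / 2) = x_0 * exp(mu t) = 3*exp(-7*t/5)/4.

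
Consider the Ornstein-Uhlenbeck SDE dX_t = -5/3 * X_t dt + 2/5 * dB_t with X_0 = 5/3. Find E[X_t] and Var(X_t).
E[X_t] = 5*exp(-5*t/3)/3; Var(X_t) = 6/125 - 6*exp(-10*t/3)/125

The OU SDE dX = -theta X dt + sigma dB admits the integrating factor exp(theta t): d(exp(theta t) X_t) = sigma exp(theta t) dB_t. Integrating from 0 to t:
  X_t = x_0 * exp(-theta t) + sigma * int_0^t exp(-theta (t-s)) dB_s.
The Itô integral has mean 0 and (by the Itô isometry) variance sigma^2 * int_0^t exp(-2 theta (t - s)) ds = sigma^2 * (1 - exp(-2 theta t)) / (2 theta).
With theta = 5/3, sigma = 2/5, x_0 = 5/3:
  E[X_t] = 5/3 * exp(-5/3 t) = 5*exp(-5*t/3)/3
  Var(X_t) = (2/5)^2 * (1 - exp(-2*5/3 t)) / (2 * 5/3) = 6/125 - 6*exp(-10*t/3)/125.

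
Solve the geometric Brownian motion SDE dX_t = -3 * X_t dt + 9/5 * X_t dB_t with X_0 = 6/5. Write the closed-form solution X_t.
X_t = 6/5 * exp((-231/50) * t + (9/5) * B_t)

For GBM dX = mu X dt + sigma X dB with X_0 = x_0, apply Itô to Y = log X: dY = (mu - sigma^2/2) dt + sigma dB, so Y_t = log(x_0) + (mu - sigma^2/2) t + sigma B_t and hence X_t = x_0 * exp((mu - sigma^2/2) t + sigma B_t).
With mu = -3, sigma = 9/5, x_0 = 6/5, this gives:
  X_t = 6/5 * exp((-231/50) * t + (9/5) * B_t).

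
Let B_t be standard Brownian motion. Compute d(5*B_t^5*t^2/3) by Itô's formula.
d(5*B_t^5*t^2/3) = (10*B_t^3*t*(B_t^2 + 5*t)/3) dt + (25*B_t^4*t^2/3) dB_t

Itô's formula for f(t, x): d f(t, B_t) = (f_t + (1/2) f_xx) dt + f_x dB_t. Compute partials of f(t, x) = 5*t^2*x^5/3:
  f_t(t,x)  = 10*t*x^5/3
  f_x(t,x)  = 25*t^2*x^4/3
  f_xx(t,x) = 100*t^2*x^3/3
Assemble drift = f_t + (1/2) f_xx = 10*t*x^3*(5*t + x^2)/3 and diffusion = f_x = 25*t^2*x^4/3. Substituting x = B_t:
  d(5*B_t^5*t^2/3) = (10*B_t^3*t*(B_t^2 + 5*t)/3) dt + (25*B_t^4*t^2/3) dB_t.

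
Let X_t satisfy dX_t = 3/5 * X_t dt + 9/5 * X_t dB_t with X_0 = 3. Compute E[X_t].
E[X_t] = 3*exp(3*t/5)

For GBM dX = mu X dt + sigma X dB with X_0 = x_0, apply Itô to Y = log X: dY = (mu - sigma^2/2) dt + sigma dB, so Y_t = log(x_0) + (mu - sigma^2/2) t + sigma B_t and hence X_t = x_0 * exp((mu - sigma^2/2) t + sigma B_t).
With mu = 3/5, sigma = 9/5, x_0 = 3, this gives:
  X_t = 3 * exp((-51/50) * t + (9/5) * B_t).
Since sigma*B_t ~ Normal(0, sigma^2 t), E[exp(sigma*B_t)] = exp(sigma^2 t / 2); so E[X_t] = x_0 * exp((mu - sigma^2/2) t) * exp(sigma^2 t / 2) = x_0 * exp(mu t) = 3*exp(3*t/5).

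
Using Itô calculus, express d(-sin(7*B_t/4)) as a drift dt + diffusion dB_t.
d(-sin(7*B_t/4)) = (49*sin(7*B_t/4)/32) dt + (-7*cos(7*B_t/4)/4) dB_t

Itô's formula for f(B_t) gives d f(B_t) = f'(B_t) dB_t + (1/2) f''(B_t) dt. Compute derivatives of f(x) = -sin(7*x/4):
  f'(x)  = -7*cos(7*x/4)/4
  f''(x) = 49*sin(7*x/4)/16
Substitute x = B_t and multiply the f'' term by 1/2:
  drift     = (1/2) * (49*sin(7*x/4)/16) evaluated at B_t = 49*sin(7*B_t/4)/32
  diffusion = (-7*cos(7*x/4)/4) evaluated at B_t = -7*cos(7*B_t/4)/4
Therefore d(-sin(7*B_t/4)) = (49*sin(7*B_t/4)/32) dt + (-7*cos(7*B_t/4)/4) dB_t.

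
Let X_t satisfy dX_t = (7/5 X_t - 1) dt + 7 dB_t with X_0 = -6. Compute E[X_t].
E[X_t] = 5/7 - 47*exp(7*t/5)/7

Taking expectations and using E[dB_t] = 0, the mean m(t) = E[X_t] satisfies the ODE m'(t) = a m(t) + b with m(0) = x_0. With a = 7/5, b = -1, x_0 = -6, the solution is
  m(t) = x_0 * exp(a t) + (b/a) * (exp(a t) - 1)
       = (-6) * exp((7/5) t) + ((-1)/(7/5)) * (exp((7/5) t) - 1)
       = 5/7 - 47*exp(7*t/5)/7.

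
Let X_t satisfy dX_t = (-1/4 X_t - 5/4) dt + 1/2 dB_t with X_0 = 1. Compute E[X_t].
E[X_t] = -5 + 6*exp(-t/4)

Taking expectations and using E[dB_t] = 0, the mean m(t) = E[X_t] satisfies the ODE m'(t) = a m(t) + b with m(0) = x_0. With a = -1/4, b = -5/4, x_0 = 1, the solution is
  m(t) = x_0 * exp(a t) + (b/a) * (exp(a t) - 1)
       = 1 * exp((-1/4) t) + ((-5/4)/(-1/4)) * (exp((-1/4) t) - 1)
       = -5 + 6*exp(-t/4).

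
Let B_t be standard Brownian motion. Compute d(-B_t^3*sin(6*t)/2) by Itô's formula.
d(-B_t^3*sin(6*t)/2) = (-3*B_t*(2*B_t^2*cos(6*t) + sin(6*t))/2) dt + (-3*B_t^2*sin(6*t)/2) dB_t

Itô's formula for f(t, x): d f(t, B_t) = (f_t + (1/2) f_xx) dt + f_x dB_t. Compute partials of f(t, x) = -x^3*sin(6*t)/2:
  f_t(t,x)  = -3*x^3*cos(6*t)
  f_x(t,x)  = -3*x^2*sin(6*t)/2
  f_xx(t,x) = -3*x*sin(6*t)
Assemble drift = f_t + (1/2) f_xx = -3*x*(2*x^2*cos(6*t) + sin(6*t))/2 and diffusion = f_x = -3*x^2*sin(6*t)/2. Substituting x = B_t:
  d(-B_t^3*sin(6*t)/2) = (-3*B_t*(2*B_t^2*cos(6*t) + sin(6*t))/2) dt + (-3*B_t^2*sin(6*t)/2) dB_t.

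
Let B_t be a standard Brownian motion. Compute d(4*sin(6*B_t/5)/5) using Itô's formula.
d(4*sin(6*B_t/5)/5) = (-72*sin(6*B_t/5)/125) dt + (24*cos(6*B_t/5)/25) dB_t

Itô's formula for f(B_t) gives d f(B_t) = f'(B_t) dB_t + (1/2) f''(B_t) dt. Compute derivatives of f(x) = 4*sin(6*x/5)/5:
  f'(x)  = 24*cos(6*x/5)/25
  f''(x) = -144*sin(6*x/5)/125
Substitute x = B_t and multiply the f'' term by 1/2:
  drift     = (1/2) * (-144*sin(6*x/5)/125) evaluated at B_t = -72*sin(6*B_t/5)/125
  diffusion = (24*cos(6*x/5)/25) evaluated at B_t = 24*cos(6*B_t/5)/25
Therefore d(4*sin(6*B_t/5)/5) = (-72*sin(6*B_t/5)/125) dt + (24*cos(6*B_t/5)/25) dB_t.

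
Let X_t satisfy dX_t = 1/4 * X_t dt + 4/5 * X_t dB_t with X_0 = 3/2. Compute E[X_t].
E[X_t] = 3*exp(t/4)/2

For GBM dX = mu X dt + sigma X dB with X_0 = x_0, apply Itô to Y = log X: dY = (mu - sigma^2/2) dt + sigma dB, so Y_t = log(x_0) + (mu - sigma^2/2) t + sigma B_t and hence X_t = x_0 * exp((mu - sigma^2/2) t + sigma B_t).
With mu = 1/4, sigma = 4/5, x_0 = 3/2, this gives:
  X_t = 3/2 * exp((-7/100) * t + (4/5) * B_t).
Since sigma*B_t ~ Normal(0, sigma^2 t), E[exp(sigma*B_t)] = exp(sigma^2 t / 2); so E[X_t] = x_0 * exp((mu - sigma^2/2) t) * exp(sigma^2 t / 2) = x_0 * exp(mu t) = 3*exp(t/4)/2.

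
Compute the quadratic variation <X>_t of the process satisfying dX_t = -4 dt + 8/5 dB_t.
<X>_t = 64*t/25

For an Itô process dX_t = a(t) dt + b(t) dB_t, the quadratic variation is <X>_t = int_0^t b(s)^2 ds (the drift term does not contribute). Here b(s) = 8/5, so
  b(s)^2 = 64/25.
Integrating from 0 to t:
  <X>_t = int_0^t (64/25) ds = 64*t/25.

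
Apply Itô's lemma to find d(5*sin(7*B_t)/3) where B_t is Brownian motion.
d(5*sin(7*B_t)/3) = (-245*sin(7*B_t)/6) dt + (35*cos(7*B_t)/3) dB_t

Itô's formula for f(B_t) gives d f(B_t) = f'(B_t) dB_t + (1/2) f''(B_t) dt. Compute derivatives of f(x) = 5*sin(7*x)/3:
  f'(x)  = 35*cos(7*x)/3
  f''(x) = -245*sin(7*x)/3
Substitute x = B_t and multiply the f'' term by 1/2:
  drift     = (1/2) * (-245*sin(7*x)/3) evaluated at B_t = -245*sin(7*B_t)/6
  diffusion = (35*cos(7*x)/3) evaluated at B_t = 35*cos(7*B_t)/3
Therefore d(5*sin(7*B_t)/3) = (-245*sin(7*B_t)/6) dt + (35*cos(7*B_t)/3) dB_t.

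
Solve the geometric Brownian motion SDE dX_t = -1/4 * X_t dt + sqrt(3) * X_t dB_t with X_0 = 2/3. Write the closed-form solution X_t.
X_t = 2/3 * exp((-7/4) * t + (sqrt(3)) * B_t)

For GBM dX = mu X dt + sigma X dB with X_0 = x_0, apply Itô to Y = log X: dY = (mu - sigma^2/2) dt + sigma dB, so Y_t = log(x_0) + (mu - sigma^2/2) t + sigma B_t and hence X_t = x_0 * exp((mu - sigma^2/2) t + sigma B_t).
With mu = -1/4, sigma = sqrt(3), x_0 = 2/3, this gives:
  X_t = 2/3 * exp((-7/4) * t + (sqrt(3)) * B_t).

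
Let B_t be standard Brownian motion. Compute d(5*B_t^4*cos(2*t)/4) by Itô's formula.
d(5*B_t^4*cos(2*t)/4) = (5*B_t^2*(-B_t^2*sin(2*t) + 3*cos(2*t))/2) dt + (5*B_t^3*cos(2*t)) dB_t

Itô's formula for f(t, x): d f(t, B_t) = (f_t + (1/2) f_xx) dt + f_x dB_t. Compute partials of f(t, x) = 5*x^4*cos(2*t)/4:
  f_t(t,x)  = -5*x^4*sin(2*t)/2
  f_x(t,x)  = 5*x^3*cos(2*t)
  f_xx(t,x) = 15*x^2*cos(2*t)
Assemble drift = f_t + (1/2) f_xx = 5*x^2*(-x^2*sin(2*t) + 3*cos(2*t))/2 and diffusion = f_x = 5*x^3*cos(2*t). Substituting x = B_t:
  d(5*B_t^4*cos(2*t)/4) = (5*B_t^2*(-B_t^2*sin(2*t) + 3*cos(2*t))/2) dt + (5*B_t^3*cos(2*t)) dB_t.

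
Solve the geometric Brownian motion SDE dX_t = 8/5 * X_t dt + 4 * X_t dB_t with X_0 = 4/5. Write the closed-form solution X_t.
X_t = 4/5 * exp((-32/5) * t + (4) * B_t)

For GBM dX = mu X dt + sigma X dB with X_0 = x_0, apply Itô to Y = log X: dY = (mu - sigma^2/2) dt + sigma dB, so Y_t = log(x_0) + (mu - sigma^2/2) t + sigma B_t and hence X_t = x_0 * exp((mu - sigma^2/2) t + sigma B_t).
With mu = 8/5, sigma = 4, x_0 = 4/5, this gives:
  X_t = 4/5 * exp((-32/5) * t + (4) * B_t).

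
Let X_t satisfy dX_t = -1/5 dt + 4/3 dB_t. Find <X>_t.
<X>_t = 16*t/9

For an Itô process dX_t = a(t) dt + b(t) dB_t, the quadratic variation is <X>_t = int_0^t b(s)^2 ds (the drift term does not contribute). Here b(s) = 4/3, so
  b(s)^2 = 16/9.
Integrating from 0 to t:
  <X>_t = int_0^t (16/9) ds = 16*t/9.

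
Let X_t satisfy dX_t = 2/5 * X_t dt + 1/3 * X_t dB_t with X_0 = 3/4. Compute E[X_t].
E[X_t] = 3*exp(2*t/5)/4

For GBM dX = mu X dt + sigma X dB with X_0 = x_0, apply Itô to Y = log X: dY = (mu - sigma^2/2) dt + sigma dB, so Y_t = log(x_0) + (mu - sigma^2/2) t + sigma B_t and hence X_t = x_0 * exp((mu - sigma^2/2) t + sigma B_t).
With mu = 2/5, sigma = 1/3, x_0 = 3/4, this gives:
  X_t = 3/4 * exp((31/90) * t + (1/3) * B_t).
Since sigma*B_t ~ Normal(0, sigma^2 t), E[exp(sigma*B_t)] = exp(sigma^2 t / 2); so E[X_t] = x_0 * exp((mu - sigma^2/2) t) * exp(sigma^2 t / 2) = x_0 * exp(mu t) = 3*exp(2*t/5)/4.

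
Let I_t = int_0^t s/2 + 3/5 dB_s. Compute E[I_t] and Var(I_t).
E[I_t] = 0; Var(I_t) = t*(25*t^2 + 90*t + 108)/300

The Itô integral of a deterministic integrand f(s) has mean 0 because each increment f(s) * (B_{s+ds} - B_s) has mean 0. By the Itô isometry:
  Var( int_0^t f(s) dB_s ) = E[ (int_0^t f(s) dB_s)^2 ] = int_0^t f(s)^2 ds.
Here f(s) = s/2 + 3/5, so f(s)^2 = (5*s + 6)^2/100. Integrate:
  int_0^t ((5*s + 6)^2/100) ds = t*(25*t^2 + 90*t + 108)/300.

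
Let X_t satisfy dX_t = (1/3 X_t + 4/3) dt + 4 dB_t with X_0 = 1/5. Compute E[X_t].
E[X_t] = 21*exp(t/3)/5 - 4

Taking expectations and using E[dB_t] = 0, the mean m(t) = E[X_t] satisfies the ODE m'(t) = a m(t) + b with m(0) = x_0. With a = 1/3, b = 4/3, x_0 = 1/5, the solution is
  m(t) = x_0 * exp(a t) + (b/a) * (exp(a t) - 1)
       = (1/5) * exp((1/3) t) + ((4/3)/(1/3)) * (exp((1/3) t) - 1)
       = 21*exp(t/3)/5 - 4.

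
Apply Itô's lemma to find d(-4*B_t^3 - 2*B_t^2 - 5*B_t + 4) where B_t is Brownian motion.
d(-4*B_t^3 - 2*B_t^2 - 5*B_t + 4) = (-12*B_t - 2) dt + (-12*B_t^2 - 4*B_t - 5) dB_t

Itô's formula for f(B_t) gives d f(B_t) = f'(B_t) dB_t + (1/2) f''(B_t) dt. Compute derivatives of f(x) = -4*x^3 - 2*x^2 - 5*x + 4:
  f'(x)  = -12*x^2 - 4*x - 5
  f''(x) = -24*x - 4
Substitute x = B_t and multiply the f'' term by 1/2:
  drift     = (1/2) * (-24*x - 4) evaluated at B_t = -12*B_t - 2
  diffusion = (-12*x^2 - 4*x - 5) evaluated at B_t = -12*B_t^2 - 4*B_t - 5
Therefore d(-4*B_t^3 - 2*B_t^2 - 5*B_t + 4) = (-12*B_t - 2) dt + (-12*B_t^2 - 4*B_t - 5) dB_t.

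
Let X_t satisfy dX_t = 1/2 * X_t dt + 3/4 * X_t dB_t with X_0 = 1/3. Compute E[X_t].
E[X_t] = exp(t/2)/3

For GBM dX = mu X dt + sigma X dB with X_0 = x_0, apply Itô to Y = log X: dY = (mu - sigma^2/2) dt + sigma dB, so Y_t = log(x_0) + (mu - sigma^2/2) t + sigma B_t and hence X_t = x_0 * exp((mu - sigma^2/2) t + sigma B_t).
With mu = 1/2, sigma = 3/4, x_0 = 1/3, this gives:
  X_t = 1/3 * exp((7/32) * t + (3/4) * B_t).
Since sigma*B_t ~ Normal(0, sigma^2 t), E[exp(sigma*B_t)] = exp(sigma^2 t / 2); so E[X_t] = x_0 * exp((mu - sigma^2/2) t) * exp(sigma^2 t / 2) = x_0 * exp(mu t) = exp(t/2)/3.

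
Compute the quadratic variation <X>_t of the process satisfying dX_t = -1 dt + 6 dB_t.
<X>_t = 36*t

For an Itô process dX_t = a(t) dt + b(t) dB_t, the quadratic variation is <X>_t = int_0^t b(s)^2 ds (the drift term does not contribute). Here b(s) = 6, so
  b(s)^2 = 36.
Integrating from 0 to t:
  <X>_t = int_0^t (36) ds = 36*t.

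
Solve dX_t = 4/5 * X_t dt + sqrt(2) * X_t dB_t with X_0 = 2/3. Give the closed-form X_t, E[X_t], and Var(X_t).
X_t = 2/3 * exp((-1/5) t + (sqrt(2)) B_t); E[X_t] = 2*exp(4*t/5)/3; Var(X_t) = 4*(exp(2*t) - 1)*exp(8*t/5)/9

For GBM dX = mu X dt + sigma X dB with X_0 = x_0, apply Itô to Y = log X: dY = (mu - sigma^2/2) dt + sigma dB, so Y_t = log(x_0) + (mu - sigma^2/2) t + sigma B_t and hence X_t = x_0 * exp((mu - sigma^2/2) t + sigma B_t).
With mu = 4/5, sigma = sqrt(2), x_0 = 2/3, this gives:
  X_t = 2/3 * exp((-1/5) * t + (sqrt(2)) * B_t).
Since sigma*B_t ~ Normal(0, sigma^2 t), E[exp(sigma*B_t)] = exp(sigma^2 t / 2); so E[X_t] = x_0 * exp((mu - sigma^2/2) t) * exp(sigma^2 t / 2) = x_0 * exp(mu t) = 2*exp(4*t/5)/3.
Var(X_t) = E[X_t^2] - (E[X_t])^2 = x_0^2 * exp(2 mu t) * (exp(sigma^2 t) - 1) = 4*(exp(2*t) - 1)*exp(8*t/5)/9.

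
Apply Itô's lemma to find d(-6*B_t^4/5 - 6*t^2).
d(-6*B_t^4/5 - 6*t^2) = (-36*B_t^2/5 - 12*t) dt + (-24*B_t^3/5) dB_t

Itô's formula for f(t, x): d f(t, B_t) = (f_t + (1/2) f_xx) dt + f_x dB_t. Compute partials of f(t, x) = -6*t^2 - 6*x^4/5:
  f_t(t,x)  = -12*t
  f_x(t,x)  = -24*x^3/5
  f_xx(t,x) = -72*x^2/5
Assemble drift = f_t + (1/2) f_xx = -12*t - 36*x^2/5 and diffusion = f_x = -24*x^3/5. Substituting x = B_t:
  d(-6*B_t^4/5 - 6*t^2) = (-36*B_t^2/5 - 12*t) dt + (-24*B_t^3/5) dB_t.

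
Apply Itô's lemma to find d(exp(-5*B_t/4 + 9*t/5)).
d(exp(-5*B_t/4 + 9*t/5)) = (413*exp(-5*B_t/4 + 9*t/5)/160) dt + (-5*exp(-5*B_t/4 + 9*t/5)/4) dB_t

Itô's formula for f(t, x): d f(t, B_t) = (f_t + (1/2) f_xx) dt + f_x dB_t. Compute partials of f(t, x) = exp(9*t/5 - 5*x/4):
  f_t(t,x)  = 9*exp(9*t/5 - 5*x/4)/5
  f_x(t,x)  = -5*exp(9*t/5 - 5*x/4)/4
  f_xx(t,x) = 25*exp(9*t/5 - 5*x/4)/16
Assemble drift = f_t + (1/2) f_xx = 413*exp(9*t/5 - 5*x/4)/160 and diffusion = f_x = -5*exp(9*t/5 - 5*x/4)/4. Substituting x = B_t:
  d(exp(-5*B_t/4 + 9*t/5)) = (413*exp(-5*B_t/4 + 9*t/5)/160) dt + (-5*exp(-5*B_t/4 + 9*t/5)/4) dB_t.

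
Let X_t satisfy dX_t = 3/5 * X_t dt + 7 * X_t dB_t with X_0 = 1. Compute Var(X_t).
Var(X_t) = (exp(49*t) - 1)*exp(6*t/5)

For GBM dX = mu X dt + sigma X dB with X_0 = x_0, apply Itô to Y = log X: dY = (mu - sigma^2/2) dt + sigma dB, so Y_t = log(x_0) + (mu - sigma^2/2) t + sigma B_t and hence X_t = x_0 * exp((mu - sigma^2/2) t + sigma B_t).
With mu = 3/5, sigma = 7, x_0 = 1, this gives:
  X_t = 1 * exp((-239/10) * t + (7) * B_t).
Since sigma*B_t ~ Normal(0, sigma^2 t), E[exp(sigma*B_t)] = exp(sigma^2 t / 2); so E[X_t] = x_0 * exp((mu - sigma^2/2) t) * exp(sigma^2 t / 2) = x_0 * exp(mu t) = exp(3*t/5).
Var(X_t) = E[X_t^2] - (E[X_t])^2 = x_0^2 * exp(2 mu t) * (exp(sigma^2 t) - 1) = (exp(49*t) - 1)*exp(6*t/5).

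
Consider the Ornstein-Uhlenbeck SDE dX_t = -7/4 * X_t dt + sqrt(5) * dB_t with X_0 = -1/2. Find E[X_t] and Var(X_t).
E[X_t] = -exp(-7*t/4)/2; Var(X_t) = 10/7 - 10*exp(-7*t/2)/7

The OU SDE dX = -theta X dt + sigma dB admits the integrating factor exp(theta t): d(exp(theta t) X_t) = sigma exp(theta t) dB_t. Integrating from 0 to t:
  X_t = x_0 * exp(-theta t) + sigma * int_0^t exp(-theta (t-s)) dB_s.
The Itô integral has mean 0 and (by the Itô isometry) variance sigma^2 * int_0^t exp(-2 theta (t - s)) ds = sigma^2 * (1 - exp(-2 theta t)) / (2 theta).
With theta = 7/4, sigma = sqrt(5), x_0 = -1/2:
  E[X_t] = -1/2 * exp(-7/4 t) = -exp(-7*t/4)/2
  Var(X_t) = (sqrt(5))^2 * (1 - exp(-2*7/4 t)) / (2 * 7/4) = 10/7 - 10*exp(-7*t/2)/7.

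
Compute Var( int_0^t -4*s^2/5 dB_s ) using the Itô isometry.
Var = 16*t^5/125

The Itô integral of a deterministic integrand f(s) has mean 0 because each increment f(s) * (B_{s+ds} - B_s) has mean 0. By the Itô isometry:
  Var( int_0^t f(s) dB_s ) = E[ (int_0^t f(s) dB_s)^2 ] = int_0^t f(s)^2 ds.
Here f(s) = -4*s^2/5, so f(s)^2 = 16*s^4/25. Integrate:
  int_0^t (16*s^4/25) ds = 16*t^5/125.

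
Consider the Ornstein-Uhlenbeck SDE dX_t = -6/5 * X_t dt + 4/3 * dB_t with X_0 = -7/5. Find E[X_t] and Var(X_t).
E[X_t] = -7*exp(-6*t/5)/5; Var(X_t) = 20/27 - 20*exp(-12*t/5)/27

The OU SDE dX = -theta X dt + sigma dB admits the integrating factor exp(theta t): d(exp(theta t) X_t) = sigma exp(theta t) dB_t. Integrating from 0 to t:
  X_t = x_0 * exp(-theta t) + sigma * int_0^t exp(-theta (t-s)) dB_s.
The Itô integral has mean 0 and (by the Itô isometry) variance sigma^2 * int_0^t exp(-2 theta (t - s)) ds = sigma^2 * (1 - exp(-2 theta t)) / (2 theta).
With theta = 6/5, sigma = 4/3, x_0 = -7/5:
  E[X_t] = -7/5 * exp(-6/5 t) = -7*exp(-6*t/5)/5
  Var(X_t) = (4/3)^2 * (1 - exp(-2*6/5 t)) / (2 * 6/5) = 20/27 - 20*exp(-12*t/5)/27.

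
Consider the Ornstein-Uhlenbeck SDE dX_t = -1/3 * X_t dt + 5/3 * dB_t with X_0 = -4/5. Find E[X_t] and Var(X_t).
E[X_t] = -4*exp(-t/3)/5; Var(X_t) = 25/6 - 25*exp(-2*t/3)/6

The OU SDE dX = -theta X dt + sigma dB admits the integrating factor exp(theta t): d(exp(theta t) X_t) = sigma exp(theta t) dB_t. Integrating from 0 to t:
  X_t = x_0 * exp(-theta t) + sigma * int_0^t exp(-theta (t-s)) dB_s.
The Itô integral has mean 0 and (by the Itô isometry) variance sigma^2 * int_0^t exp(-2 theta (t - s)) ds = sigma^2 * (1 - exp(-2 theta t)) / (2 theta).
With theta = 1/3, sigma = 5/3, x_0 = -4/5:
  E[X_t] = -4/5 * exp(-1/3 t) = -4*exp(-t/3)/5
  Var(X_t) = (5/3)^2 * (1 - exp(-2*1/3 t)) / (2 * 1/3) = 25/6 - 25*exp(-2*t/3)/6.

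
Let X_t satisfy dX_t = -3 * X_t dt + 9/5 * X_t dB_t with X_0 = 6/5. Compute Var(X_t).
Var(X_t) = (36*exp(81*t/25) - 36)*exp(-6*t)/25

For GBM dX = mu X dt + sigma X dB with X_0 = x_0, apply Itô to Y = log X: dY = (mu - sigma^2/2) dt + sigma dB, so Y_t = log(x_0) + (mu - sigma^2/2) t + sigma B_t and hence X_t = x_0 * exp((mu - sigma^2/2) t + sigma B_t).
With mu = -3, sigma = 9/5, x_0 = 6/5, this gives:
  X_t = 6/5 * exp((-231/50) * t + (9/5) * B_t).
Since sigma*B_t ~ Normal(0, sigma^2 t), E[exp(sigma*B_t)] = exp(sigma^2 t / 2); so E[X_t] = x_0 * exp((mu - sigma^2/2) t) * exp(sigma^2 t / 2) = x_0 * exp(mu t) = 6*exp(-3*t)/5.
Var(X_t) = E[X_t^2] - (E[X_t])^2 = x_0^2 * exp(2 mu t) * (exp(sigma^2 t) - 1) = (36*exp(81*t/25) - 36)*exp(-6*t)/25.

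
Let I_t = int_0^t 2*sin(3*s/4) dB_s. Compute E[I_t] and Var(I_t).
E[I_t] = 0; Var(I_t) = 2*t - 4*sin(3*t/2)/3

The Itô integral of a deterministic integrand f(s) has mean 0 because each increment f(s) * (B_{s+ds} - B_s) has mean 0. By the Itô isometry:
  Var( int_0^t f(s) dB_s ) = E[ (int_0^t f(s) dB_s)^2 ] = int_0^t f(s)^2 ds.
Here f(s) = 2*sin(3*s/4), so f(s)^2 = 4*sin(3*s/4)^2. Integrate:
  int_0^t (4*sin(3*s/4)^2) ds = 2*t - 4*sin(3*t/2)/3.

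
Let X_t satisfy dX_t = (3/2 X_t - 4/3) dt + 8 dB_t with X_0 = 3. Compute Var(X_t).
Var(X_t) = 64*exp(3*t)/3 - 64/3

The variance V(t) = Var(X_t) satisfies V'(t) = 2 a V(t) + c^2 with V(0) = 0 (drift coefficient is linear in X, diffusion is constant). With a = 3/2, c = 8, the solution is
  V(t) = (c^2 / (2 a)) * (exp(2 a t) - 1)
       = (8^2 / (2*(3/2))) * (exp(3 t) - 1)
       = 64*exp(3*t)/3 - 64/3.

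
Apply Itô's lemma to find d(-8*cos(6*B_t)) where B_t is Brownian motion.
d(-8*cos(6*B_t)) = (144*cos(6*B_t)) dt + (48*sin(6*B_t)) dB_t

Itô's formula for f(B_t) gives d f(B_t) = f'(B_t) dB_t + (1/2) f''(B_t) dt. Compute derivatives of f(x) = -8*cos(6*x):
  f'(x)  = 48*sin(6*x)
  f''(x) = 288*cos(6*x)
Substitute x = B_t and multiply the f'' term by 1/2:
  drift     = (1/2) * (288*cos(6*x)) evaluated at B_t = 144*cos(6*B_t)
  diffusion = (48*sin(6*x)) evaluated at B_t = 48*sin(6*B_t)
Therefore d(-8*cos(6*B_t)) = (144*cos(6*B_t)) dt + (48*sin(6*B_t)) dB_t.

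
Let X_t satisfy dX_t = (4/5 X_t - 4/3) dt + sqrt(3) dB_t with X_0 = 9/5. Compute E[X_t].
E[X_t] = 2*exp(4*t/5)/15 + 5/3

Taking expectations and using E[dB_t] = 0, the mean m(t) = E[X_t] satisfies the ODE m'(t) = a m(t) + b with m(0) = x_0. With a = 4/5, b = -4/3, x_0 = 9/5, the solution is
  m(t) = x_0 * exp(a t) + (b/a) * (exp(a t) - 1)
       = (9/5) * exp((4/5) t) + ((-4/3)/(4/5)) * (exp((4/5) t) - 1)
       = 2*exp(4*t/5)/15 + 5/3.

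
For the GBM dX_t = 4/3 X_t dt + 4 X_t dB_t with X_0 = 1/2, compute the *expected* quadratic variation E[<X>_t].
E[<X>_t] = 3*exp(56*t/3)/14 - 3/14

<X>_t = int_0^t (4 * X_s)^2 ds. Taking expectation inside the integral: E[<X>_t] = 4^2 * int_0^t E[X_s^2] ds. For GBM, E[X_s^2] = x_0^2 * exp((2 mu + sigma^2) s). Integrating:
  E[<X>_t] = 4^2 * (1/2)^2 * (exp((2*(4/3) + 4^2) t) - 1) / (2*(4/3) + 4^2)
           = 4^2 * (1/2)^2 * (exp((56/3) t) - 1) / (56/3) = 3*exp(56*t/3)/14 - 3/14.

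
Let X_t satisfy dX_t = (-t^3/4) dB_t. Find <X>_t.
<X>_t = t^7/112

For an Itô process dX_t = a(t) dt + b(t) dB_t, the quadratic variation is <X>_t = int_0^t b(s)^2 ds (the drift term does not contribute). Here b(s) = -s^3/4, so
  b(s)^2 = s^6/16.
Integrating from 0 to t:
  <X>_t = int_0^t (s^6/16) ds = t^7/112.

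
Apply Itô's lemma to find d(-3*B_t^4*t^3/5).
d(-3*B_t^4*t^3/5) = (9*B_t^2*t^2*(-B_t^2 - 2*t)/5) dt + (-12*B_t^3*t^3/5) dB_t

Itô's formula for f(t, x): d f(t, B_t) = (f_t + (1/2) f_xx) dt + f_x dB_t. Compute partials of f(t, x) = -3*t^3*x^4/5:
  f_t(t,x)  = -9*t^2*x^4/5
  f_x(t,x)  = -12*t^3*x^3/5
  f_xx(t,x) = -36*t^3*x^2/5
Assemble drift = f_t + (1/2) f_xx = 9*t^2*x^2*(-2*t - x^2)/5 and diffusion = f_x = -12*t^3*x^3/5. Substituting x = B_t:
  d(-3*B_t^4*t^3/5) = (9*B_t^2*t^2*(-B_t^2 - 2*t)/5) dt + (-12*B_t^3*t^3/5) dB_t.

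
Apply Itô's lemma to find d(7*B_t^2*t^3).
d(7*B_t^2*t^3) = (7*t^2*(3*B_t^2 + t)) dt + (14*B_t*t^3) dB_t

Itô's formula for f(t, x): d f(t, B_t) = (f_t + (1/2) f_xx) dt + f_x dB_t. Compute partials of f(t, x) = 7*t^3*x^2:
  f_t(t,x)  = 21*t^2*x^2
  f_x(t,x)  = 14*t^3*x
  f_xx(t,x) = 14*t^3
Assemble drift = f_t + (1/2) f_xx = 7*t^2*(t + 3*x^2) and diffusion = f_x = 14*t^3*x. Substituting x = B_t:
  d(7*B_t^2*t^3) = (7*t^2*(3*B_t^2 + t)) dt + (14*B_t*t^3) dB_t.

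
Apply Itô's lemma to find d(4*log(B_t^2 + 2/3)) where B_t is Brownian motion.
d(4*log(B_t^2 + 2/3)) = (12*(2 - 3*B_t^2)/(3*B_t^2 + 2)^2) dt + (24*B_t/(3*B_t^2 + 2)) dB_t

Itô's formula for f(B_t) gives d f(B_t) = f'(B_t) dB_t + (1/2) f''(B_t) dt. Compute derivatives of f(x) = 4*log(x^2 + 2/3):
  f'(x)  = 24*x/(3*x^2 + 2)
  f''(x) = 24*(2 - 3*x^2)/(3*x^2 + 2)^2
Substitute x = B_t and multiply the f'' term by 1/2:
  drift     = (1/2) * (24*(2 - 3*x^2)/(3*x^2 + 2)^2) evaluated at B_t = 12*(2 - 3*B_t^2)/(3*B_t^2 + 2)^2
  diffusion = (24*x/(3*x^2 + 2)) evaluated at B_t = 24*B_t/(3*B_t^2 + 2)
Therefore d(4*log(B_t^2 + 2/3)) = (12*(2 - 3*B_t^2)/(3*B_t^2 + 2)^2) dt + (24*B_t/(3*B_t^2 + 2)) dB_t.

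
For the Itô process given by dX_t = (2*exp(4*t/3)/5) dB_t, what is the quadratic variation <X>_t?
<X>_t = 3*exp(8*t/3)/50 - 3/50

For an Itô process dX_t = a(t) dt + b(t) dB_t, the quadratic variation is <X>_t = int_0^t b(s)^2 ds (the drift term does not contribute). Here b(s) = 2*exp(4*s/3)/5, so
  b(s)^2 = 4*exp(8*s/3)/25.
Integrating from 0 to t:
  <X>_t = int_0^t (4*exp(8*s/3)/25) ds = 3*exp(8*t/3)/50 - 3/50.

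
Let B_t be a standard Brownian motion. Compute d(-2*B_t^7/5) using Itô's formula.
d(-2*B_t^7/5) = (-42*B_t^5/5) dt + (-14*B_t^6/5) dB_t

Itô's formula for f(B_t) gives d f(B_t) = f'(B_t) dB_t + (1/2) f''(B_t) dt. Compute derivatives of f(x) = -2*x^7/5:
  f'(x)  = -14*x^6/5
  f''(x) = -84*x^5/5
Substitute x = B_t and multiply the f'' term by 1/2:
  drift     = (1/2) * (-84*x^5/5) evaluated at B_t = -42*B_t^5/5
  diffusion = (-14*x^6/5) evaluated at B_t = -14*B_t^6/5
Therefore d(-2*B_t^7/5) = (-42*B_t^5/5) dt + (-14*B_t^6/5) dB_t.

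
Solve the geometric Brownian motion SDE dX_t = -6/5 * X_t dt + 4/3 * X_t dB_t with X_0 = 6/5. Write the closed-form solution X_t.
X_t = 6/5 * exp((-94/45) * t + (4/3) * B_t)

For GBM dX = mu X dt + sigma X dB with X_0 = x_0, apply Itô to Y = log X: dY = (mu - sigma^2/2) dt + sigma dB, so Y_t = log(x_0) + (mu - sigma^2/2) t + sigma B_t and hence X_t = x_0 * exp((mu - sigma^2/2) t + sigma B_t).
With mu = -6/5, sigma = 4/3, x_0 = 6/5, this gives:
  X_t = 6/5 * exp((-94/45) * t + (4/3) * B_t).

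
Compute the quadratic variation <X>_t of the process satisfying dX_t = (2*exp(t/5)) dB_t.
<X>_t = 10*exp(2*t/5) - 10

For an Itô process dX_t = a(t) dt + b(t) dB_t, the quadratic variation is <X>_t = int_0^t b(s)^2 ds (the drift term does not contribute). Here b(s) = 2*exp(s/5), so
  b(s)^2 = 4*exp(2*s/5).
Integrating from 0 to t:
  <X>_t = int_0^t (4*exp(2*s/5)) ds = 10*exp(2*t/5) - 10.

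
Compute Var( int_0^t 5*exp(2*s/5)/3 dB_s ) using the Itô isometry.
Var = 125*exp(4*t/5)/36 - 125/36

The Itô integral of a deterministic integrand f(s) has mean 0 because each increment f(s) * (B_{s+ds} - B_s) has mean 0. By the Itô isometry:
  Var( int_0^t f(s) dB_s ) = E[ (int_0^t f(s) dB_s)^2 ] = int_0^t f(s)^2 ds.
Here f(s) = 5*exp(2*s/5)/3, so f(s)^2 = 25*exp(4*s/5)/9. Integrate:
  int_0^t (25*exp(4*s/5)/9) ds = 125*exp(4*t/5)/36 - 125/36.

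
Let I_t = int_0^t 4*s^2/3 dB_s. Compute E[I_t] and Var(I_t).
E[I_t] = 0; Var(I_t) = 16*t^5/45

The Itô integral of a deterministic integrand f(s) has mean 0 because each increment f(s) * (B_{s+ds} - B_s) has mean 0. By the Itô isometry:
  Var( int_0^t f(s) dB_s ) = E[ (int_0^t f(s) dB_s)^2 ] = int_0^t f(s)^2 ds.
Here f(s) = 4*s^2/3, so f(s)^2 = 16*s^4/9. Integrate:
  int_0^t (16*s^4/9) ds = 16*t^5/45.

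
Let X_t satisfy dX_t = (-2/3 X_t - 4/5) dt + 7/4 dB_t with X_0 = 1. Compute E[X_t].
E[X_t] = -6/5 + 11*exp(-2*t/3)/5

Taking expectations and using E[dB_t] = 0, the mean m(t) = E[X_t] satisfies the ODE m'(t) = a m(t) + b with m(0) = x_0. With a = -2/3, b = -4/5, x_0 = 1, the solution is
  m(t) = x_0 * exp(a t) + (b/a) * (exp(a t) - 1)
       = 1 * exp((-2/3) t) + ((-4/5)/(-2/3)) * (exp((-2/3) t) - 1)
       = -6/5 + 11*exp(-2*t/3)/5.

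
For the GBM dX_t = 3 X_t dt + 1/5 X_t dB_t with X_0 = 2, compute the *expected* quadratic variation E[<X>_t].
E[<X>_t] = 4*exp(151*t/25)/151 - 4/151

<X>_t = int_0^t ((1/5) * X_s)^2 ds. Taking expectation inside the integral: E[<X>_t] = (1/5)^2 * int_0^t E[X_s^2] ds. For GBM, E[X_s^2] = x_0^2 * exp((2 mu + sigma^2) s). Integrating:
  E[<X>_t] = (1/5)^2 * 2^2 * (exp((2*3 + (1/5)^2) t) - 1) / (2*3 + (1/5)^2)
           = (1/5)^2 * 2^2 * (exp((151/25) t) - 1) / (151/25) = 4*exp(151*t/25)/151 - 4/151.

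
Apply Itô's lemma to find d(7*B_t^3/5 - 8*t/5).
d(7*B_t^3/5 - 8*t/5) = (21*B_t/5 - 8/5) dt + (21*B_t^2/5) dB_t

Itô's formula for f(t, x): d f(t, B_t) = (f_t + (1/2) f_xx) dt + f_x dB_t. Compute partials of f(t, x) = -8*t/5 + 7*x^3/5:
  f_t(t,x)  = -8/5
  f_x(t,x)  = 21*x^2/5
  f_xx(t,x) = 42*x/5
Assemble drift = f_t + (1/2) f_xx = 21*x/5 - 8/5 and diffusion = f_x = 21*x^2/5. Substituting x = B_t:
  d(7*B_t^3/5 - 8*t/5) = (21*B_t/5 - 8/5) dt + (21*B_t^2/5) dB_t.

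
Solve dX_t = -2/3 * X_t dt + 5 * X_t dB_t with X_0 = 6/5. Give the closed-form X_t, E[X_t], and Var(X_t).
X_t = 6/5 * exp((-79/6) t + (5) B_t); E[X_t] = 6*exp(-2*t/3)/5; Var(X_t) = (36*exp(25*t) - 36)*exp(-4*t/3)/25

For GBM dX = mu X dt + sigma X dB with X_0 = x_0, apply Itô to Y = log X: dY = (mu - sigma^2/2) dt + sigma dB, so Y_t = log(x_0) + (mu - sigma^2/2) t + sigma B_t and hence X_t = x_0 * exp((mu - sigma^2/2) t + sigma B_t).
With mu = -2/3, sigma = 5, x_0 = 6/5, this gives:
  X_t = 6/5 * exp((-79/6) * t + (5) * B_t).
Since sigma*B_t ~ Normal(0, sigma^2 t), E[exp(sigma*B_t)] = exp(sigma^2 t / 2); so E[X_t] = x_0 * exp((mu - sigma^2/2) t) * exp(sigma^2 t / 2) = x_0 * exp(mu t) = 6*exp(-2*t/3)/5.
Var(X_t) = E[X_t^2] - (E[X_t])^2 = x_0^2 * exp(2 mu t) * (exp(sigma^2 t) - 1) = (36*exp(25*t) - 36)*exp(-4*t/3)/25.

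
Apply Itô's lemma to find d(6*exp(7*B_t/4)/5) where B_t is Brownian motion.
d(6*exp(7*B_t/4)/5) = (147*exp(7*B_t/4)/80) dt + (21*exp(7*B_t/4)/10) dB_t

Itô's formula for f(B_t) gives d f(B_t) = f'(B_t) dB_t + (1/2) f''(B_t) dt. Compute derivatives of f(x) = 6*exp(7*x/4)/5:
  f'(x)  = 21*exp(7*x/4)/10
  f''(x) = 147*exp(7*x/4)/40
Substitute x = B_t and multiply the f'' term by 1/2:
  drift     = (1/2) * (147*exp(7*x/4)/40) evaluated at B_t = 147*exp(7*B_t/4)/80
  diffusion = (21*exp(7*x/4)/10) evaluated at B_t = 21*exp(7*B_t/4)/10
Therefore d(6*exp(7*B_t/4)/5) = (147*exp(7*B_t/4)/80) dt + (21*exp(7*B_t/4)/10) dB_t.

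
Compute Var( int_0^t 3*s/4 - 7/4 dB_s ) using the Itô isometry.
Var = t*(3*t^2 - 21*t + 49)/16

The Itô integral of a deterministic integrand f(s) has mean 0 because each increment f(s) * (B_{s+ds} - B_s) has mean 0. By the Itô isometry:
  Var( int_0^t f(s) dB_s ) = E[ (int_0^t f(s) dB_s)^2 ] = int_0^t f(s)^2 ds.
Here f(s) = 3*s/4 - 7/4, so f(s)^2 = (3*s - 7)^2/16. Integrate:
  int_0^t ((3*s - 7)^2/16) ds = t*(3*t^2 - 21*t + 49)/16.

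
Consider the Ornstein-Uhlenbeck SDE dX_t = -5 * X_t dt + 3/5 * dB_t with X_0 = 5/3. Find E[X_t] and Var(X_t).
E[X_t] = 5*exp(-5*t)/3; Var(X_t) = 9/250 - 9*exp(-10*t)/250

The OU SDE dX = -theta X dt + sigma dB admits the integrating factor exp(theta t): d(exp(theta t) X_t) = sigma exp(theta t) dB_t. Integrating from 0 to t:
  X_t = x_0 * exp(-theta t) + sigma * int_0^t exp(-theta (t-s)) dB_s.
The Itô integral has mean 0 and (by the Itô isometry) variance sigma^2 * int_0^t exp(-2 theta (t - s)) ds = sigma^2 * (1 - exp(-2 theta t)) / (2 theta).
With theta = 5, sigma = 3/5, x_0 = 5/3:
  E[X_t] = 5/3 * exp(-5 t) = 5*exp(-5*t)/3
  Var(X_t) = (3/5)^2 * (1 - exp(-2*5 t)) / (2 * 5) = 9/250 - 9*exp(-10*t)/250.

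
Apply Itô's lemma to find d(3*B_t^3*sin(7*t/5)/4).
d(3*B_t^3*sin(7*t/5)/4) = (3*B_t*(7*B_t^2*cos(7*t/5) + 15*sin(7*t/5))/20) dt + (9*B_t^2*sin(7*t/5)/4) dB_t

Itô's formula for f(t, x): d f(t, B_t) = (f_t + (1/2) f_xx) dt + f_x dB_t. Compute partials of f(t, x) = 3*x^3*sin(7*t/5)/4:
  f_t(t,x)  = 21*x^3*cos(7*t/5)/20
  f_x(t,x)  = 9*x^2*sin(7*t/5)/4
  f_xx(t,x) = 9*x*sin(7*t/5)/2
Assemble drift = f_t + (1/2) f_xx = 3*x*(7*x^2*cos(7*t/5) + 15*sin(7*t/5))/20 and diffusion = f_x = 9*x^2*sin(7*t/5)/4. Substituting x = B_t:
  d(3*B_t^3*sin(7*t/5)/4) = (3*B_t*(7*B_t^2*cos(7*t/5) + 15*sin(7*t/5))/20) dt + (9*B_t^2*sin(7*t/5)/4) dB_t.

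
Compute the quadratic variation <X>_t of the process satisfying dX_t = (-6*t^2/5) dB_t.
<X>_t = 36*t^5/125

For an Itô process dX_t = a(t) dt + b(t) dB_t, the quadratic variation is <X>_t = int_0^t b(s)^2 ds (the drift term does not contribute). Here b(s) = -6*s^2/5, so
  b(s)^2 = 36*s^4/25.
Integrating from 0 to t:
  <X>_t = int_0^t (36*s^4/25) ds = 36*t^5/125.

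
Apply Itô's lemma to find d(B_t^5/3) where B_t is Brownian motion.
d(B_t^5/3) = (10*B_t^3/3) dt + (5*B_t^4/3) dB_t

Itô's formula for f(B_t) gives d f(B_t) = f'(B_t) dB_t + (1/2) f''(B_t) dt. Compute derivatives of f(x) = x^5/3:
  f'(x)  = 5*x^4/3
  f''(x) = 20*x^3/3
Substitute x = B_t and multiply the f'' term by 1/2:
  drift     = (1/2) * (20*x^3/3) evaluated at B_t = 10*B_t^3/3
  diffusion = (5*x^4/3) evaluated at B_t = 5*B_t^4/3
Therefore d(B_t^5/3) = (10*B_t^3/3) dt + (5*B_t^4/3) dB_t.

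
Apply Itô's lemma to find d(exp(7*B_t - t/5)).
d(exp(7*B_t - t/5)) = (243*exp(7*B_t - t/5)/10) dt + (7*exp(7*B_t - t/5)) dB_t

Itô's formula for f(t, x): d f(t, B_t) = (f_t + (1/2) f_xx) dt + f_x dB_t. Compute partials of f(t, x) = exp(-t/5 + 7*x):
  f_t(t,x)  = -exp(-t/5 + 7*x)/5
  f_x(t,x)  = 7*exp(-t/5 + 7*x)
  f_xx(t,x) = 49*exp(-t/5 + 7*x)
Assemble drift = f_t + (1/2) f_xx = 243*exp(-t/5 + 7*x)/10 and diffusion = f_x = 7*exp(-t/5 + 7*x). Substituting x = B_t:
  d(exp(7*B_t - t/5)) = (243*exp(7*B_t - t/5)/10) dt + (7*exp(7*B_t - t/5)) dB_t.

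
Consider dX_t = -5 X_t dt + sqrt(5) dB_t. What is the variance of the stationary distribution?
lim Var(X_t) = 1/2

The OU SDE dX = -theta X dt + sigma dB admits the integrating factor exp(theta t): d(exp(theta t) X_t) = sigma exp(theta t) dB_t. Integrating from 0 to t gives X_t = x_0 * exp(-theta t) + sigma * int_0^t exp(-theta (t-s)) dB_s for any initial x_0. The Itô integral has variance (by the Itô isometry) sigma^2 * int_0^t exp(-2 theta (t - s)) ds = sigma^2 * (1 - exp(-2 theta t)) / (2 theta), independent of x_0.
With theta = 5, sigma = sqrt(5):
  Var(X_t) = (sqrt(5))^2 * (1 - exp(-2*5 t)) / (2 * 5) = 1/2 - exp(-10*t)/2.
As t -> infinity, exp(-2*5 t) -> 0, so the stationary variance is sigma^2 / (2 theta) = 1/2.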